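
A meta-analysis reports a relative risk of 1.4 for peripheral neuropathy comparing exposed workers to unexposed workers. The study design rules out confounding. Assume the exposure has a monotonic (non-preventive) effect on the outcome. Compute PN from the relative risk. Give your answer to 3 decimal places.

PN ≈ 0.286

Under exogeneity and monotonicity, PN = (RR − 1) / RR = 1 − 1/RR.
PN = (1.4 − 1) / 1.4 = 0.4 / 1.4 ≈ 0.2857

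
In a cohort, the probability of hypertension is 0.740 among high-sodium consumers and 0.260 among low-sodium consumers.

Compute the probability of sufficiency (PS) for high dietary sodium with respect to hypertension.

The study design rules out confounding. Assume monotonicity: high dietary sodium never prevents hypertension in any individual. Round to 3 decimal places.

PS ≈ 0.649

Let p₁ = 0.74, p₀ = 0.26.
Under exogeneity and monotonicity, PS = (p₁ − p₀) / (1 − p₀).
PS = (0.74 − 0.26) / (1 − 0.26) = 0.48 / 0.74 ≈ 0.6486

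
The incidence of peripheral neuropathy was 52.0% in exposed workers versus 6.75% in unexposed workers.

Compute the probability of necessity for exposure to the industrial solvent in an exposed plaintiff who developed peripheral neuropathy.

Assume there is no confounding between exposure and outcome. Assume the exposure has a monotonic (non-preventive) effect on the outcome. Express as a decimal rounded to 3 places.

p₁ = 0.52, p₀ = 0.0675.
Under exogeneity and monotonicity, PN = (p₁ − p₀) / p₁.
PN = (0.52 − 0.0675) / 0.52 = 0.4525 / 0.52 ≈ 0.8702

PN ≈ 0.870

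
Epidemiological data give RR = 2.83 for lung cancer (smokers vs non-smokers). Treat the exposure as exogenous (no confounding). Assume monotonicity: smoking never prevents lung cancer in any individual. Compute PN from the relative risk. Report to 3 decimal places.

PN ≈ 0.647

Under exogeneity and monotonicity, PN = (RR − 1) / RR = 1 − 1/RR.
PN = (2.83 − 1) / 2.83 = 1.83 / 2.83 ≈ 0.6466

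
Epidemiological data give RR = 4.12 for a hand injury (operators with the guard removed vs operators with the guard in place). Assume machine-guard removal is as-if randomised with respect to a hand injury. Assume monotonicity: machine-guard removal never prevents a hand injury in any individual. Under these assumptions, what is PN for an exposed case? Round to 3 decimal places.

PN ≈ 0.757

Under exogeneity and monotonicity, PN = (RR − 1) / RR = 1 − 1/RR.
PN = (4.12 − 1) / 4.12 = 3.12 / 4.12 ≈ 0.7573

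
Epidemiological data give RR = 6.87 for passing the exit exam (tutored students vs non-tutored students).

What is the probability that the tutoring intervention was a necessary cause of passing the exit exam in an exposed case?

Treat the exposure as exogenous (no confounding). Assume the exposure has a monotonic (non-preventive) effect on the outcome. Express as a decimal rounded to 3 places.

PN ≈ 0.854

Under exogeneity and monotonicity, PN = (RR − 1) / RR = 1 − 1/RR.
PN = (6.87 − 1) / 6.87 = 5.87 / 6.87 ≈ 0.8544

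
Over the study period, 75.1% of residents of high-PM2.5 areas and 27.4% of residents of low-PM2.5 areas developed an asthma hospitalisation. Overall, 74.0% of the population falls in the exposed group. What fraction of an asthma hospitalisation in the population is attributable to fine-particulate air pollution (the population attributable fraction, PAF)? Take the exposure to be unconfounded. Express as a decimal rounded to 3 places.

PAF ≈ 0.563

p₁ = 0.751, p₀ = 0.274.
Overall risk P(Y=1) = π·p₁ + (1−π)·p₀ = 0.74×0.751 + 0.26×0.274 = 0.62698.
Under exogeneity, PAF = [P(Y=1) − p₀] / P(Y=1).
PAF = (0.62698 − 0.274) / 0.62698 ≈ 0.5630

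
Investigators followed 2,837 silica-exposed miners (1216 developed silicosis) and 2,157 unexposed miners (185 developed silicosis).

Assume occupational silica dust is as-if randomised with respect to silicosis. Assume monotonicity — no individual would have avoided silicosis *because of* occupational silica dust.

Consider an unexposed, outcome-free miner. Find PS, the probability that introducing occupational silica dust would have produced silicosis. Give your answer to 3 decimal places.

p₁ = P(outcome | exposed) = 1216/2837 = 0.42862
p₀ = P(outcome | unexposed) = 185/2157 = 0.085767
Under exogeneity and monotonicity, PS = (p₁ − p₀) / (1 − p₀).
PS = (0.42862 − 0.085767) / (1 − 0.085767) = 0.34285 / 0.91423 ≈ 0.3750

PS ≈ 0.375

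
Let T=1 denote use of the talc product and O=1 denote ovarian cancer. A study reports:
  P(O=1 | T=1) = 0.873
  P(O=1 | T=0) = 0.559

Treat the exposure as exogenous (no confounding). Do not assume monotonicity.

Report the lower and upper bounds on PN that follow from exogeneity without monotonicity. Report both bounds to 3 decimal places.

Let p₁ = 0.873, p₀ = 0.559.
Under exogeneity alone the bounds on PN are max{0,(p₁−p₀)/p₁} ≤ PN ≤ min{1,(1−p₀)/p₁}.
  lower = (p₁ − p₀)/p₁ = 0.314 / 0.873 ≈ 0.3597
  upper = min{1, (1 − p₀)/p₁} = 0.441 / 0.873 ≈ 0.5052

0.360 ≤ PN ≤ 0.505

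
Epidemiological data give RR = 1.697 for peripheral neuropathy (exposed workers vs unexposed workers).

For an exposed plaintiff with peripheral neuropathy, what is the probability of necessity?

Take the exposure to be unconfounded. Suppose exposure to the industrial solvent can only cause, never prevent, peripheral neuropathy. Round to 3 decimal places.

PN ≈ 0.411

Under exogeneity and monotonicity, PN = (RR − 1) / RR = 1 − 1/RR.
PN = (1.697 − 1) / 1.697 = 0.697 / 1.697 ≈ 0.4107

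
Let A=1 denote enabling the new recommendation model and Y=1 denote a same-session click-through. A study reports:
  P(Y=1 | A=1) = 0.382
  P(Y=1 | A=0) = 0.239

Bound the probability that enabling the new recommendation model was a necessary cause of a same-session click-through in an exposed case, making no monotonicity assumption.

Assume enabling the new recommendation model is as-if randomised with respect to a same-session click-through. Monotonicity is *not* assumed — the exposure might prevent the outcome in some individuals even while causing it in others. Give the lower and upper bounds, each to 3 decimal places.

0.374 ≤ PN ≤ 1.000

Let p₁ = 0.382, p₀ = 0.239.
Under exogeneity alone the bounds on PN are max{0,(p₁−p₀)/p₁} ≤ PN ≤ min{1,(1−p₀)/p₁}.
  lower = (p₁ − p₀)/p₁ = 0.143 / 0.382 ≈ 0.3743
  upper = min{1, (1 − p₀)/p₁} = 0.761 / 0.382 ≈ 1.9921 → capped at 1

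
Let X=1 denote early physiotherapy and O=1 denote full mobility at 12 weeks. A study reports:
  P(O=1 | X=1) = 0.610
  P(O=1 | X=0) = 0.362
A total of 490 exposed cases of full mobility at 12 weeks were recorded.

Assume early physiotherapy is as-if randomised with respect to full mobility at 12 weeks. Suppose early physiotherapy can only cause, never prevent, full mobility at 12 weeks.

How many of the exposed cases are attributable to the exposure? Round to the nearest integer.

about 199 cases

Let p₁ = 0.61, p₀ = 0.362.
PN = (p₁ − p₀)/p₁ = (0.61 − 0.362) / 0.61 ≈ 0.40656.
Attributable cases ≈ PN × (exposed cases) = 0.40656 × 490 ≈ 199.21.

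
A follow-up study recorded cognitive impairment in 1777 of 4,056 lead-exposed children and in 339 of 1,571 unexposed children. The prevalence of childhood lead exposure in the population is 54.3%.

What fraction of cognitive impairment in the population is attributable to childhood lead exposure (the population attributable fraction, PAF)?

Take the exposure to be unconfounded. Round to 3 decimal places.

p₁ = P(outcome | exposed) = 1777/4056 = 0.43812
p₀ = P(outcome | unexposed) = 339/1571 = 0.21579
Overall risk P(Y=1) = π·p₁ + (1−π)·p₀ = 0.543×0.43812 + 0.457×0.21579 = 0.33651.
Under exogeneity, PAF = [P(Y=1) − p₀] / P(Y=1).
PAF = (0.33651 − 0.21579) / 0.33651 ≈ 0.3588

PAF ≈ 0.359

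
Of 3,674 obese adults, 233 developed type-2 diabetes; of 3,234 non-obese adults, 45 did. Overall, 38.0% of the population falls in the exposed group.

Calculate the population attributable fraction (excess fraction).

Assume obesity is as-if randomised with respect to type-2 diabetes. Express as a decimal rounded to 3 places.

PAF ≈ 0.575

p₁ = P(outcome | exposed) = 233/3674 = 0.063419
p₀ = P(outcome | unexposed) = 45/3234 = 0.013915
Overall risk P(Y=1) = π·p₁ + (1−π)·p₀ = 0.38×0.063419 + 0.62×0.013915 = 0.032726.
Under exogeneity, PAF = [P(Y=1) − p₀] / P(Y=1).
PAF = (0.032726 − 0.013915) / 0.032726 ≈ 0.5748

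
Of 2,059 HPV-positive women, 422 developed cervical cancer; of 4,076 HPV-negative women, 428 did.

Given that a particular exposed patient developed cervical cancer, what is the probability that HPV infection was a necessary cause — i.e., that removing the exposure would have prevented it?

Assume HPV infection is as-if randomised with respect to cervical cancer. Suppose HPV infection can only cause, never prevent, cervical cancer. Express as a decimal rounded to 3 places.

PN ≈ 0.488

p₁ = P(outcome | exposed) = 422/2059 = 0.20495
p₀ = P(outcome | unexposed) = 428/4076 = 0.105
Under exogeneity and monotonicity, PN = (p₁ − p₀) / p₁.
PN = (0.20495 − 0.105) / 0.20495 = 0.099949 / 0.20495 ≈ 0.4877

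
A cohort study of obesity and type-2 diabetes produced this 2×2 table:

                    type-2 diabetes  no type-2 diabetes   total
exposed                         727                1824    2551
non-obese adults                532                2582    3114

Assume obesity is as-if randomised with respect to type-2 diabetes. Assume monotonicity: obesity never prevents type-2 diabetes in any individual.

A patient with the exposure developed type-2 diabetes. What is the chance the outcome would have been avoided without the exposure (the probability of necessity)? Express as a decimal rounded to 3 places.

p₁ = P(outcome | exposed) = 727/2551 = 0.28499
p₀ = P(outcome | unexposed) = 532/3114 = 0.17084
Under exogeneity and monotonicity, PN = (p₁ − p₀) / p₁.
PN = (0.28499 − 0.17084) / 0.28499 = 0.11414 / 0.28499 ≈ 0.4005

PN ≈ 0.401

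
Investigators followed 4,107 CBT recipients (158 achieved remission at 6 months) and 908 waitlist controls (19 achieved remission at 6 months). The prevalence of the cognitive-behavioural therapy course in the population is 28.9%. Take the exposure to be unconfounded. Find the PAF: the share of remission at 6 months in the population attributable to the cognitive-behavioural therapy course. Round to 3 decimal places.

PAF ≈ 0.195

p₁ = P(outcome | exposed) = 158/4107 = 0.038471
p₀ = P(outcome | unexposed) = 19/908 = 0.020925
Overall risk P(Y=1) = π·p₁ + (1−π)·p₀ = 0.289×0.038471 + 0.711×0.020925 = 0.025996.
Under exogeneity, PAF = [P(Y=1) − p₀] / P(Y=1).
PAF = (0.025996 − 0.020925) / 0.025996 ≈ 0.1951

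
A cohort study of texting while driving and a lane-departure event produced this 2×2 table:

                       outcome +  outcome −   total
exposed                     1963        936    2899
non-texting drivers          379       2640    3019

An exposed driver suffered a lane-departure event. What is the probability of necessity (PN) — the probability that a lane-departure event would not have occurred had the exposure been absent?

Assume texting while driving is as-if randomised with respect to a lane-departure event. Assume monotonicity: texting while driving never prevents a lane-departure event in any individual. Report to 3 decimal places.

p₁ = P(outcome | exposed) = 1963/2899 = 0.67713
p₀ = P(outcome | unexposed) = 379/3019 = 0.12554
Under exogeneity and monotonicity, PN = (p₁ − p₀)/p₁.
PN = (0.67713 − 0.12554) / 0.67713 ≈ 0.8146

PN ≈ 0.815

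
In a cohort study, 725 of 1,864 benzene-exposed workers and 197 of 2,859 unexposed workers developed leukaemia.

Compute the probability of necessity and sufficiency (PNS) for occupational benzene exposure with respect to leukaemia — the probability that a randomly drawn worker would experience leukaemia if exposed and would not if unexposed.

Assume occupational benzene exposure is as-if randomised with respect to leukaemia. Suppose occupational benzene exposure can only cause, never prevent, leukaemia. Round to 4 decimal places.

p₁ = P(outcome | exposed) = 725/1864 = 0.38895
p₀ = P(outcome | unexposed) = 197/2859 = 0.068905
Under exogeneity and monotonicity, PNS = p₁ − p₀.
PNS = 0.38895 − 0.068905 = 0.32004

PNS ≈ 0.3200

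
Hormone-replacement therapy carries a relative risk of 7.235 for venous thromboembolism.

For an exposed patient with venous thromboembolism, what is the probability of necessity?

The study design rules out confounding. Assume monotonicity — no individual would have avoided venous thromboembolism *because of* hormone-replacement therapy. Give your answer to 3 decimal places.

PN ≈ 0.862

Under exogeneity and monotonicity, PN = (RR − 1) / RR = 1 − 1/RR.
PN = (7.235 − 1) / 7.235 = 6.235 / 7.235 ≈ 0.8618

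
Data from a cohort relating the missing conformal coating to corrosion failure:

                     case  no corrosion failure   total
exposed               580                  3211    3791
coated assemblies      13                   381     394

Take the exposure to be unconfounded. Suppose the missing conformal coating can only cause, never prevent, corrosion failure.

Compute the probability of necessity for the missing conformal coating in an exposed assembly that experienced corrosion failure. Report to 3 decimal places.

p₁ = P(outcome | exposed) = 580/3791 = 0.15299
p₀ = P(outcome | unexposed) = 13/394 = 0.032995
Under exogeneity and monotonicity, PN = (p₁ − p₀)/p₁.
PN = (0.15299 − 0.032995) / 0.15299 ≈ 0.7843

PN ≈ 0.784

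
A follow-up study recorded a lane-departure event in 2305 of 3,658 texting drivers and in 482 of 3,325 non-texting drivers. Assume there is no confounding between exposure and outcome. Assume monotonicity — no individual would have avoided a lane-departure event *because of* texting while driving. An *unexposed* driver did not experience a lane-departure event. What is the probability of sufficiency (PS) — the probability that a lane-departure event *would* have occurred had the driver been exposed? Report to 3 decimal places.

PS ≈ 0.567

p₁ = P(outcome | exposed) = 2305/3658 = 0.63013
p₀ = P(outcome | unexposed) = 482/3325 = 0.14496
Under exogeneity and monotonicity, PS = (p₁ − p₀) / (1 − p₀).
PS = (0.63013 − 0.14496) / (1 − 0.14496) = 0.48516 / 0.85504 ≈ 0.5674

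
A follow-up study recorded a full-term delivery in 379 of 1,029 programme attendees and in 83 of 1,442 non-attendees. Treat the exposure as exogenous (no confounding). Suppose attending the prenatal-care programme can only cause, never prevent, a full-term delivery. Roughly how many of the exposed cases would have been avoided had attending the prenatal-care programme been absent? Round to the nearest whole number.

about 320 cases

p₁ = P(outcome | exposed) = 379/1029 = 0.36832
p₀ = P(outcome | unexposed) = 83/1442 = 0.057559
PN = (p₁ − p₀)/p₁ = (0.36832 − 0.057559) / 0.36832 ≈ 0.84373.
Attributable cases ≈ PN × (exposed cases) = 0.84373 × 379 ≈ 319.77.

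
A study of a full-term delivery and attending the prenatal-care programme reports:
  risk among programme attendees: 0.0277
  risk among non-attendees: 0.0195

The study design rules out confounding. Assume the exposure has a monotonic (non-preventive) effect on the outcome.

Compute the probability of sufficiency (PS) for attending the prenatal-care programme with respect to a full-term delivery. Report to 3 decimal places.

PS ≈ 0.008

Let p₁ = 0.0277, p₀ = 0.0195.
Under exogeneity and monotonicity, PS = (p₁ − p₀) / (1 − p₀).
PS = (0.0277 − 0.0195) / (1 − 0.0195) = 0.0082 / 0.9805 ≈ 0.0084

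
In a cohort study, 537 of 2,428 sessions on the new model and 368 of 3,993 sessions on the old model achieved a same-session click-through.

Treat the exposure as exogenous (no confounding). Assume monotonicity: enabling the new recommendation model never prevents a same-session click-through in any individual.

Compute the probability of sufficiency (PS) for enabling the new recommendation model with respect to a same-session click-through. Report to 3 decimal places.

PS ≈ 0.142

p₁ = P(outcome | exposed) = 537/2428 = 0.22117
p₀ = P(outcome | unexposed) = 368/3993 = 0.092161
Under exogeneity and monotonicity, PS = (p₁ − p₀) / (1 − p₀).
PS = (0.22117 − 0.092161) / (1 − 0.092161) = 0.12901 / 0.90784 ≈ 0.1421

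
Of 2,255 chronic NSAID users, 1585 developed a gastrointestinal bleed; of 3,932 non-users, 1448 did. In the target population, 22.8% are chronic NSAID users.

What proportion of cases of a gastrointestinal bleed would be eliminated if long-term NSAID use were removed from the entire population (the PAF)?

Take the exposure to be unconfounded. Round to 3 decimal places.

PAF ≈ 0.172

p₁ = P(outcome | exposed) = 1585/2255 = 0.70288
p₀ = P(outcome | unexposed) = 1448/3932 = 0.36826
Overall risk P(Y=1) = π·p₁ + (1−π)·p₀ = 0.228×0.70288 + 0.772×0.36826 = 0.44455.
Under exogeneity, PAF = [P(Y=1) − p₀] / P(Y=1).
PAF = (0.44455 − 0.36826) / 0.44455 ≈ 0.1716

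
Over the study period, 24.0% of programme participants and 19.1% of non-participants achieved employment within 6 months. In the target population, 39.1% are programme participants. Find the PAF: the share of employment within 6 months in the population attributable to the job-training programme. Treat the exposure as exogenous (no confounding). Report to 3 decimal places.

p₁ = 0.24, p₀ = 0.191.
Overall risk P(Y=1) = π·p₁ + (1−π)·p₀ = 0.391×0.24 + 0.609×0.191 = 0.21016.
Under exogeneity, PAF = [P(Y=1) − p₀] / P(Y=1).
PAF = (0.21016 − 0.191) / 0.21016 ≈ 0.0912

PAF ≈ 0.091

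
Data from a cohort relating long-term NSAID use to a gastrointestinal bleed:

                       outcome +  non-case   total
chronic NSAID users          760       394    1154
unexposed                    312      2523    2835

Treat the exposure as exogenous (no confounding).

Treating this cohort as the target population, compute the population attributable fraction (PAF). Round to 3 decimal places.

PAF ≈ 0.590

p₁ = P(outcome | exposed) = 760/1154 = 0.65858
p₀ = P(outcome | unexposed) = 312/2835 = 0.11005
Exposure prevalence π = 1154/3989 = 0.2893; overall risk P(Y=1) = 0.26874.
Under exogeneity, PAF = [P(Y=1) − p₀]/P(Y=1).
PAF = (0.26874 − 0.11005) / 0.26874 ≈ 0.5905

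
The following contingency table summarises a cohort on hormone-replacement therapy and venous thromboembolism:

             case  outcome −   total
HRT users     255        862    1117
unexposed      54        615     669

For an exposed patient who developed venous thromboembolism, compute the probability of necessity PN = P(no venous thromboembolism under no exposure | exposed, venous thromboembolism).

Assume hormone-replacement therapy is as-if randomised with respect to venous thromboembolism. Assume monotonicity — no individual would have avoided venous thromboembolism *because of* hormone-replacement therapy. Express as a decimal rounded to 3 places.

p₁ = P(outcome | exposed) = 255/1117 = 0.22829
p₀ = P(outcome | unexposed) = 54/669 = 0.080717
Under exogeneity and monotonicity, PN = (p₁ − p₀)/p₁.
PN = (0.22829 − 0.080717) / 0.22829 ≈ 0.6464

PN ≈ 0.646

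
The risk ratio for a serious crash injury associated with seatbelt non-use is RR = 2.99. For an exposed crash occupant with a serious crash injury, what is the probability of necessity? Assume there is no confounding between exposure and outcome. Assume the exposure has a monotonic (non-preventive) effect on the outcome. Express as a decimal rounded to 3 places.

Under exogeneity and monotonicity, PN = (RR − 1) / RR = 1 − 1/RR.
PN = (2.99 − 1) / 2.99 = 1.99 / 2.99 ≈ 0.6656

PN ≈ 0.666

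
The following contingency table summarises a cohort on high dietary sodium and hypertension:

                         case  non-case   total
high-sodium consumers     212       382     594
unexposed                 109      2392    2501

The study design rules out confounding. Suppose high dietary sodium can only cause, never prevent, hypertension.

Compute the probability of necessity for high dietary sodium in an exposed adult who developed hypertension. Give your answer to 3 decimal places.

PN ≈ 0.878

p₁ = P(outcome | exposed) = 212/594 = 0.3569
p₀ = P(outcome | unexposed) = 109/2501 = 0.043583
Under exogeneity and monotonicity, PN = (p₁ − p₀) / p₁.
PN = (0.3569 − 0.043583) / 0.3569 = 0.31332 / 0.3569 ≈ 0.8779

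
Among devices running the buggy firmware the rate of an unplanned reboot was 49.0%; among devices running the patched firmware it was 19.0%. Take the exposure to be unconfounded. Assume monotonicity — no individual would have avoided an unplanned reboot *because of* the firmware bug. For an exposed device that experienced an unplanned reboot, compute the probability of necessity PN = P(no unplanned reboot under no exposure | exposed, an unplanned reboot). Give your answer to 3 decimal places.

PN ≈ 0.612

p₁ = 0.49, p₀ = 0.19.
Under exogeneity and monotonicity, PN = (p₁ − p₀) / p₁.
PN = (0.49 − 0.19) / 0.49 = 0.3 / 0.49 ≈ 0.6122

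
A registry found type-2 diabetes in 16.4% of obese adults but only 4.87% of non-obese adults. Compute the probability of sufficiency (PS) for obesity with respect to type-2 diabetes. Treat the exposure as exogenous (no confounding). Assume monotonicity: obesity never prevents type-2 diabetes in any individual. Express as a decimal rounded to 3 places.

p₁ = 0.164, p₀ = 0.0487.
Under exogeneity and monotonicity, PS = (p₁ − p₀) / (1 − p₀).
PS = (0.164 − 0.0487) / (1 − 0.0487) = 0.1153 / 0.9513 ≈ 0.1212

PS ≈ 0.121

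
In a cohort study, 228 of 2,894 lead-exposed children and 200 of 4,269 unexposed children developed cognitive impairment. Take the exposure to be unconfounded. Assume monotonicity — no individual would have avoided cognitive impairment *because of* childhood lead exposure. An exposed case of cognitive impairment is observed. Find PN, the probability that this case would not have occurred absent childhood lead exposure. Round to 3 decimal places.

p₁ = P(outcome | exposed) = 228/2894 = 0.078784
p₀ = P(outcome | unexposed) = 200/4269 = 0.046849
Under exogeneity and monotonicity, PN = (p₁ − p₀) / p₁.
PN = (0.078784 − 0.046849) / 0.078784 = 0.031934 / 0.078784 ≈ 0.4053

PN ≈ 0.405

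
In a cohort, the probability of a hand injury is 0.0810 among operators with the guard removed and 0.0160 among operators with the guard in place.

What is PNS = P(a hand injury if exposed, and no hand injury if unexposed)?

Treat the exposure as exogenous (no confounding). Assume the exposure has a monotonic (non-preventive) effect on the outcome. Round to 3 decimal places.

Let p₁ = 0.081, p₀ = 0.016.
Under exogeneity and monotonicity, PNS = p₁ − p₀.
PNS = 0.081 − 0.016 = 0.065

PNS ≈ 0.065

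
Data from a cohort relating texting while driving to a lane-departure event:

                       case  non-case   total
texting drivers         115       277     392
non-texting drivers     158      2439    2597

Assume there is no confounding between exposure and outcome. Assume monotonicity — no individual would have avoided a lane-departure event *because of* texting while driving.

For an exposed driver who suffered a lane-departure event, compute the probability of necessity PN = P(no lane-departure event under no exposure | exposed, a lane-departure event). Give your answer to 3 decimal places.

PN ≈ 0.793

p₁ = P(outcome | exposed) = 115/392 = 0.29337
p₀ = P(outcome | unexposed) = 158/2597 = 0.060839
Under exogeneity and monotonicity, PN = (p₁ − p₀) / p₁.
PN = (0.29337 − 0.060839) / 0.29337 = 0.23253 / 0.29337 ≈ 0.7926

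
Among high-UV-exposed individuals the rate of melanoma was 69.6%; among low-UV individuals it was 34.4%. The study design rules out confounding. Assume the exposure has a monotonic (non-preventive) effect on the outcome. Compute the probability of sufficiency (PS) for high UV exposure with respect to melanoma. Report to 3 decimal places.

p₁ = 0.696, p₀ = 0.344.
Under exogeneity and monotonicity, PS = (p₁ − p₀) / (1 − p₀).
PS = (0.696 − 0.344) / (1 − 0.344) = 0.352 / 0.656 ≈ 0.5366

PS ≈ 0.537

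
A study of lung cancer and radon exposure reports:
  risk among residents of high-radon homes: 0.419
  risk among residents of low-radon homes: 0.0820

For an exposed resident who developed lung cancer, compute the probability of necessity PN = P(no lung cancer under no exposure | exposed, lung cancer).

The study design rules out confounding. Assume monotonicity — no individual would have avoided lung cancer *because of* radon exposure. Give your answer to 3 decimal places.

Let p₁ = 0.419, p₀ = 0.082.
Under exogeneity and monotonicity, PN = (p₁ − p₀) / p₁.
PN = (0.419 − 0.082) / 0.419 = 0.337 / 0.419 ≈ 0.8043

PN ≈ 0.804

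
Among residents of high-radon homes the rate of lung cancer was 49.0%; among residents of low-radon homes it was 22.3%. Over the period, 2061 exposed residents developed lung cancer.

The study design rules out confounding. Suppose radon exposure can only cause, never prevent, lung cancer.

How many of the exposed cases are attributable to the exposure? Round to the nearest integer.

about 1123 cases

p₁ = 0.49, p₀ = 0.223.
PN = (p₁ − p₀)/p₁ = (0.49 − 0.223) / 0.49 ≈ 0.54490.
Attributable cases ≈ PN × (exposed cases) = 0.54490 × 2061 ≈ 1123.03.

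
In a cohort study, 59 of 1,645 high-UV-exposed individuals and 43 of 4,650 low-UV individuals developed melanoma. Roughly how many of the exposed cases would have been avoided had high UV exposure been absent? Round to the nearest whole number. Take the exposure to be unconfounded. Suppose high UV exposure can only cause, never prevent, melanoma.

p₁ = P(outcome | exposed) = 59/1645 = 0.035866
p₀ = P(outcome | unexposed) = 43/4650 = 0.0092473
PN = (p₁ − p₀)/p₁ = (0.035866 − 0.0092473) / 0.035866 ≈ 0.74217.
Attributable cases ≈ PN × (exposed cases) = 0.74217 × 59 ≈ 43.79.

about 44 cases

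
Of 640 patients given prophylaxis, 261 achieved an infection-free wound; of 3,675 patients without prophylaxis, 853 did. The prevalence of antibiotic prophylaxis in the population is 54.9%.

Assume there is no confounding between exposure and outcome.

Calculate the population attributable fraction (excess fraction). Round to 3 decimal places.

PAF ≈ 0.294

p₁ = P(outcome | exposed) = 261/640 = 0.40781
p₀ = P(outcome | unexposed) = 853/3675 = 0.23211
Overall risk P(Y=1) = π·p₁ + (1−π)·p₀ = 0.549×0.40781 + 0.451×0.23211 = 0.32857.
Under exogeneity, PAF = [P(Y=1) − p₀] / P(Y=1).
PAF = (0.32857 − 0.23211) / 0.32857 ≈ 0.2936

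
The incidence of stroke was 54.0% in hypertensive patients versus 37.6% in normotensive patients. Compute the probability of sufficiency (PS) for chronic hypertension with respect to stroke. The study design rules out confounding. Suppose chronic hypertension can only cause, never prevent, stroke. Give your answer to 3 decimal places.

PS ≈ 0.263

p₁ = 0.54, p₀ = 0.376.
Under exogeneity and monotonicity, PS = (p₁ − p₀) / (1 − p₀).
PS = (0.54 − 0.376) / (1 − 0.376) = 0.164 / 0.624 ≈ 0.2628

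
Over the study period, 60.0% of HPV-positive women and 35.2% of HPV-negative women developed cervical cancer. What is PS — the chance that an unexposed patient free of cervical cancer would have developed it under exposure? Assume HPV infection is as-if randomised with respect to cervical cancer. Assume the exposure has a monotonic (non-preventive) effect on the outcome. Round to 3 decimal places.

PS ≈ 0.383

p₁ = 0.6, p₀ = 0.352.
Under exogeneity and monotonicity, PS = (p₁ − p₀) / (1 − p₀).
PS = (0.6 − 0.352) / (1 − 0.352) = 0.248 / 0.648 ≈ 0.3827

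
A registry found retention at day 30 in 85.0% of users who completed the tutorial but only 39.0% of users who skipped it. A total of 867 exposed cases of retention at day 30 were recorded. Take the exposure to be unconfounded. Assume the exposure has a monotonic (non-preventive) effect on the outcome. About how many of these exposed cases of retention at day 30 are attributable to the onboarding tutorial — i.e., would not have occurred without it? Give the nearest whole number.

about 469 cases

p₁ = 0.85, p₀ = 0.39.
PN = (p₁ − p₀)/p₁ = (0.85 − 0.39) / 0.85 ≈ 0.54118.
Attributable cases ≈ PN × (exposed cases) = 0.54118 × 867 ≈ 469.20.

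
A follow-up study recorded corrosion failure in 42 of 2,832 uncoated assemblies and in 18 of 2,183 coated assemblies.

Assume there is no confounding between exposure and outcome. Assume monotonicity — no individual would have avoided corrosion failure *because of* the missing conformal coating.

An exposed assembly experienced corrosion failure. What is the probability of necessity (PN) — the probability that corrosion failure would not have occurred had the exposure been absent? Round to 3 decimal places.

PN ≈ 0.444

p₁ = P(outcome | exposed) = 42/2832 = 0.014831
p₀ = P(outcome | unexposed) = 18/2183 = 0.0082455
Under exogeneity and monotonicity, PN = (p₁ − p₀) / p₁.
PN = (0.014831 − 0.0082455) / 0.014831 = 0.006585 / 0.014831 ≈ 0.4440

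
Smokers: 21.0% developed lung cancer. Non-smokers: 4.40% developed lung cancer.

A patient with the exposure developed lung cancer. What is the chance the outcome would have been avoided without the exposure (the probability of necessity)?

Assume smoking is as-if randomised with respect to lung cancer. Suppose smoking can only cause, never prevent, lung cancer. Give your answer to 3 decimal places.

p₁ = 0.21, p₀ = 0.044.
Under exogeneity and monotonicity, PN = (p₁ − p₀) / p₁.
PN = (0.21 − 0.044) / 0.21 = 0.166 / 0.21 ≈ 0.7905

PN ≈ 0.790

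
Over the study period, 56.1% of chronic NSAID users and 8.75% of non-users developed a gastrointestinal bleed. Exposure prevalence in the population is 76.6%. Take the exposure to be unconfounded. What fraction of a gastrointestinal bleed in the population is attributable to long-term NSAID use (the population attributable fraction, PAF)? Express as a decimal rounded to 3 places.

PAF ≈ 0.806

p₁ = 0.561, p₀ = 0.0875.
Overall risk P(Y=1) = π·p₁ + (1−π)·p₀ = 0.766×0.561 + 0.234×0.0875 = 0.4502.
Under exogeneity, PAF = [P(Y=1) − p₀] / P(Y=1).
PAF = (0.4502 − 0.0875) / 0.4502 ≈ 0.8056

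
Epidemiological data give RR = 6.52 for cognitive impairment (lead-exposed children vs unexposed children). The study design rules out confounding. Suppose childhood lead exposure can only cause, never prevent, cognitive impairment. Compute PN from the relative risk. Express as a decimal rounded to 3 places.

Under exogeneity and monotonicity, PN = (RR − 1) / RR = 1 − 1/RR.
PN = (6.52 − 1) / 6.52 = 5.52 / 6.52 ≈ 0.8466

PN ≈ 0.847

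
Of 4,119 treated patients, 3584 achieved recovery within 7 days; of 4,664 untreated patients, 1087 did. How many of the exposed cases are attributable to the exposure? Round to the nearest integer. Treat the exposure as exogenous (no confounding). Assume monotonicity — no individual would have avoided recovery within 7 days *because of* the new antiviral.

about 2624 cases

p₁ = P(outcome | exposed) = 3584/4119 = 0.87011
p₀ = P(outcome | unexposed) = 1087/4664 = 0.23306
PN = (p₁ − p₀)/p₁ = (0.87011 − 0.23306) / 0.87011 ≈ 0.73215.
Attributable cases ≈ PN × (exposed cases) = 0.73215 × 3584 ≈ 2624.02.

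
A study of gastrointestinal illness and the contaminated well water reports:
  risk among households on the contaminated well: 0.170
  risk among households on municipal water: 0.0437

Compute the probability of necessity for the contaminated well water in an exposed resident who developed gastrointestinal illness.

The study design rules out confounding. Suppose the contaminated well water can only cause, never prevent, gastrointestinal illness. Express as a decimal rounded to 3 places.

PN ≈ 0.743

Let p₁ = 0.17, p₀ = 0.0437.
Under exogeneity and monotonicity, PN = (p₁ − p₀) / p₁.
PN = (0.17 − 0.0437) / 0.17 = 0.1263 / 0.17 ≈ 0.7429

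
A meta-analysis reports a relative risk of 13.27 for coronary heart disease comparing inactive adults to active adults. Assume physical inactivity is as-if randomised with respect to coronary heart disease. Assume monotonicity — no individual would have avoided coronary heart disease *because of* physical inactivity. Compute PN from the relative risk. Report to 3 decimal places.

PN ≈ 0.925

Under exogeneity and monotonicity, PN = (RR − 1) / RR = 1 − 1/RR.
PN = (13.27 − 1) / 13.27 = 12.27 / 13.27 ≈ 0.9246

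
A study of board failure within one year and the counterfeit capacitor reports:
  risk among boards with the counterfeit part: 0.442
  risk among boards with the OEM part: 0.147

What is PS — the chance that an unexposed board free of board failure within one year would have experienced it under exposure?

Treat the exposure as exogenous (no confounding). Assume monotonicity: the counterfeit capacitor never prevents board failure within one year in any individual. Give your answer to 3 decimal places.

Let p₁ = 0.442, p₀ = 0.147.
Under exogeneity and monotonicity, PS = (p₁ − p₀) / (1 − p₀).
PS = (0.442 − 0.147) / (1 − 0.147) = 0.295 / 0.853 ≈ 0.3458

PS ≈ 0.346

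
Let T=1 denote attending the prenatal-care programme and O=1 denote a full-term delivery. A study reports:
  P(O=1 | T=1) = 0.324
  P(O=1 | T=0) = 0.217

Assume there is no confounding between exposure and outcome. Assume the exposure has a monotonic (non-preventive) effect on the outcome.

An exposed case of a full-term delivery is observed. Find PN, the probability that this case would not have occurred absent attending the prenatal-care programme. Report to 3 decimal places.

PN ≈ 0.330

Let p₁ = 0.324, p₀ = 0.217.
Under exogeneity and monotonicity, PN = (p₁ − p₀) / p₁.
PN = (0.324 − 0.217) / 0.324 = 0.107 / 0.324 ≈ 0.3302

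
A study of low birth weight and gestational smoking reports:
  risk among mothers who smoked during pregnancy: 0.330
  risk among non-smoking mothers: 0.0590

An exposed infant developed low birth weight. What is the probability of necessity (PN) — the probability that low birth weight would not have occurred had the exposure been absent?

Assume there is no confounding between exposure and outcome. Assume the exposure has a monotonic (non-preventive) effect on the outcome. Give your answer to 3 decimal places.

PN ≈ 0.821

Let p₁ = 0.33, p₀ = 0.059.
Under exogeneity and monotonicity, PN = (p₁ − p₀) / p₁.
PN = (0.33 − 0.059) / 0.33 = 0.271 / 0.33 ≈ 0.8212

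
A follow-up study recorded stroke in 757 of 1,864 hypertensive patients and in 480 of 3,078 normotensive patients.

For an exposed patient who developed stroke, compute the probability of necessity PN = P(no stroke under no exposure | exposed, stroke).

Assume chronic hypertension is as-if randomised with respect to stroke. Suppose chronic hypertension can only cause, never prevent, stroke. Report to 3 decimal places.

p₁ = P(outcome | exposed) = 757/1864 = 0.40612
p₀ = P(outcome | unexposed) = 480/3078 = 0.15595
Under exogeneity and monotonicity, PN = (p₁ − p₀) / p₁.
PN = (0.40612 − 0.15595) / 0.40612 = 0.25017 / 0.40612 ≈ 0.6160

PN ≈ 0.616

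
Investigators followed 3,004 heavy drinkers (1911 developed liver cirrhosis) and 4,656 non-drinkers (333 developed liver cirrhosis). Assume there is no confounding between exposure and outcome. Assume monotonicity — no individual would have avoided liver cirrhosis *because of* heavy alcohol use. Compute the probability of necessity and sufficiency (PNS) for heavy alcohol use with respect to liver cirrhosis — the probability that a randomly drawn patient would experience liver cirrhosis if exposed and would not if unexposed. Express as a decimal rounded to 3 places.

p₁ = P(outcome | exposed) = 1911/3004 = 0.63615
p₀ = P(outcome | unexposed) = 333/4656 = 0.071521
Under exogeneity and monotonicity, PNS = p₁ − p₀.
PNS = 0.63615 − 0.071521 = 0.56463

PNS ≈ 0.565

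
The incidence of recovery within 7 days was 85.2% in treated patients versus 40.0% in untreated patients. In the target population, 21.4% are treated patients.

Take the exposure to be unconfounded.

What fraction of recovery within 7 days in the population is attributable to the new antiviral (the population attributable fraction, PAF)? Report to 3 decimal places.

PAF ≈ 0.195

p₁ = 0.852, p₀ = 0.4.
Overall risk P(Y=1) = π·p₁ + (1−π)·p₀ = 0.214×0.852 + 0.786×0.4 = 0.49673.
Under exogeneity, PAF = [P(Y=1) − p₀] / P(Y=1).
PAF = (0.49673 − 0.4) / 0.49673 ≈ 0.1947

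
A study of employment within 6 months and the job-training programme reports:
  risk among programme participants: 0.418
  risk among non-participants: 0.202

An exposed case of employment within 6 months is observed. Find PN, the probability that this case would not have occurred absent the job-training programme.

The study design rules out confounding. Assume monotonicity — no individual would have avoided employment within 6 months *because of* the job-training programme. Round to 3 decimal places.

Let p₁ = 0.418, p₀ = 0.202.
Under exogeneity and monotonicity, PN = (p₁ − p₀) / p₁.
PN = (0.418 − 0.202) / 0.418 = 0.216 / 0.418 ≈ 0.5167

PN ≈ 0.517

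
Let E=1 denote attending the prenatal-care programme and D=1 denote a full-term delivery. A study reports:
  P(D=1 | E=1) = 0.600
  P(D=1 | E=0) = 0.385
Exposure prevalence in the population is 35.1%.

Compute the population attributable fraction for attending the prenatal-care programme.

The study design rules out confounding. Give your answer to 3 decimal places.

PAF ≈ 0.164

Let p₁ = 0.6, p₀ = 0.385.
Overall risk P(Y=1) = π·p₁ + (1−π)·p₀ = 0.351×0.6 + 0.649×0.385 = 0.46047.
Under exogeneity, PAF = [P(Y=1) − p₀] / P(Y=1).
PAF = (0.46047 − 0.385) / 0.46047 ≈ 0.1639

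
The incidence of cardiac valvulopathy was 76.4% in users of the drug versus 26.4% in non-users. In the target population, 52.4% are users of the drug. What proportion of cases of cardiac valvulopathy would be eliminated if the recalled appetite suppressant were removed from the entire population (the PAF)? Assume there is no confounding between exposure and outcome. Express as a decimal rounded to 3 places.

p₁ = 0.764, p₀ = 0.264.
Overall risk P(Y=1) = π·p₁ + (1−π)·p₀ = 0.524×0.764 + 0.476×0.264 = 0.526.
Under exogeneity, PAF = [P(Y=1) − p₀] / P(Y=1).
PAF = (0.526 − 0.264) / 0.526 ≈ 0.4981

PAF ≈ 0.498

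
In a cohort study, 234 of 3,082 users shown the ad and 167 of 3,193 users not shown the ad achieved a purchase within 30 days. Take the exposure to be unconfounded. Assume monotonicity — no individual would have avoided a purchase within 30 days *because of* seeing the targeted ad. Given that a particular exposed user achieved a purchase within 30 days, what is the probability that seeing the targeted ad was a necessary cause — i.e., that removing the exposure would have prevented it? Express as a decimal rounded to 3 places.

p₁ = P(outcome | exposed) = 234/3082 = 0.075925
p₀ = P(outcome | unexposed) = 167/3193 = 0.052302
Under exogeneity and monotonicity, PN = (p₁ − p₀) / p₁.
PN = (0.075925 − 0.052302) / 0.075925 = 0.023623 / 0.075925 ≈ 0.3111

PN ≈ 0.311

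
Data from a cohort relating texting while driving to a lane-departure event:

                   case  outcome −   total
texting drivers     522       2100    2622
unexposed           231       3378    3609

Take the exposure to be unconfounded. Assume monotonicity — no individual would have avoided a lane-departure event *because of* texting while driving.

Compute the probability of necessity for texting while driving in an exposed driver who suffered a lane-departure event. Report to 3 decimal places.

PN ≈ 0.678

p₁ = P(outcome | exposed) = 522/2622 = 0.19908
p₀ = P(outcome | unexposed) = 231/3609 = 0.064007
Under exogeneity and monotonicity, PN = (p₁ − p₀) / p₁.
PN = (0.19908 − 0.064007) / 0.19908 = 0.13508 / 0.19908 ≈ 0.6785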